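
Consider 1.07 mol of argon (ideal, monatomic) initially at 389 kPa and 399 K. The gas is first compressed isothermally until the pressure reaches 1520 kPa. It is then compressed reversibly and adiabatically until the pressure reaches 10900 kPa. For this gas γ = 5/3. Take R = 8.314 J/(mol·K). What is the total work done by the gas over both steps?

-11200 J

V₁ = nRT₁/P₁ = 1.07×8.314×399/389 = 9.12 L.
Step 1 — Isothermal: T stays 399 K; PV = const ⇒ V₂ = 2.34 L, P₂ = 1520 kPa.
ΔU = 0 (ideal gas, T constant).
W = nRT ln(V₂/V₁) = 1.07×8.314×399×ln(0.256) = -4840 J.
Q = ΔU + W = -4840 J.
State after step 1: P = 1520 kPa, V = 2.34 L, T = 399 K.
Step 2 — Adiabatic: T₂/T₁ = (P₂/P₁)^((γ−1)/γ) ⇒ T₂ = 399×(7.17)^0.400 = 877 K; V₂ = 0.716 L.
ΔU = nCvΔT = 1.07×12.5×(877−399) = 6380 J.
Q = 0 for an adiabatic process, so W = −ΔU = -6380 J.
Net over both steps: W = -11200 J, Q = -4840 J, ΔU = 6380 J.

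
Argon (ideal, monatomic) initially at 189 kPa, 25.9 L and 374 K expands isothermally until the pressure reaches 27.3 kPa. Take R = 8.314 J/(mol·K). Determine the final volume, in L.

Isothermal: T stays 374 K; PV = const ⇒ V₂ = 179 L, P₂ = 27.3 kPa.

179 L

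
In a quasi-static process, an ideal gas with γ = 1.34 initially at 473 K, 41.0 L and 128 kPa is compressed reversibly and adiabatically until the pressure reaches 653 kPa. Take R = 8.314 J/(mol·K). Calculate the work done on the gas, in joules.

n = P₁V₁/(RT₁) = 128×41.0/(8.314×473) = 1.33 mol.
Adiabatic: T₂/T₁ = (P₂/P₁)^((γ−1)/γ) ⇒ T₂ = 473×(5.10)^0.254 = 715 K; V₂ = 12.2 L.
ΔU = nCvΔT = 1.33×24.5×(715−473) = 7900 J.
Q = 0 for an adiabatic process, so W = −ΔU = -7900 J.
Work done on the gas = −W_by = 7900 J.

7900 J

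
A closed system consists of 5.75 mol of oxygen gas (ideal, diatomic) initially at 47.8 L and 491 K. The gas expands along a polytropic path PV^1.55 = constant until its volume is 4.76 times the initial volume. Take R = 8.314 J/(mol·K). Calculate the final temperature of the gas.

208 K

P₁ = nRT₁/V₁ = 5.75×8.314×491/47.8 = 491 kPa.
Polytropic n=1.55: T₂ = T₁(V₁/V₂)^(n−1) = 491×(0.210)^0.55 = 208 K; P₂ = P₁(V₁/V₂)^n = 43.7 kPa.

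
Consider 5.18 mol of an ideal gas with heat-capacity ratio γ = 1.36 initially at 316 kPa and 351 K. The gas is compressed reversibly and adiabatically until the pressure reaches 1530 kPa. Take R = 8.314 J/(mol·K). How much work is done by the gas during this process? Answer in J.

-21800 J

V₁ = nRT₁/P₁ = 5.18×8.314×351/316 = 47.8 L.
Adiabatic: T₂/T₁ = (P₂/P₁)^((γ−1)/γ) ⇒ T₂ = 351×(4.84)^0.265 = 533 K; V₂ = 15.0 L.
ΔU = nCvΔT = 5.18×23.1×(533−351) = 21800 J.
Q = 0 for an adiabatic process, so W = −ΔU = -21800 J.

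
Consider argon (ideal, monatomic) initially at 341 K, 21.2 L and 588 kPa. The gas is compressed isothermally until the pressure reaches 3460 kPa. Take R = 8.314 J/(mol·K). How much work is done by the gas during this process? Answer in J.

-22100 J

n = P₁V₁/(RT₁) = 588×21.2/(8.314×341) = 4.40 mol.
Isothermal: T stays 341 K; PV = const ⇒ V₂ = 3.60 L, P₂ = 3460 kPa.
W = nRT ln(V₂/V₁) = 4.40×8.314×341×ln(0.170) = -22100 J.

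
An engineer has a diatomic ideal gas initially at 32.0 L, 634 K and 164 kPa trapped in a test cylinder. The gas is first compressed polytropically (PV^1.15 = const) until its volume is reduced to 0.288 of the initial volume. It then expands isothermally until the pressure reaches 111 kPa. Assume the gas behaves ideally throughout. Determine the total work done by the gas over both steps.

n = P₁V₁/(RT₁) = 164×32.0/(8.314×634) = 0.996 mol.
Step 1 — Polytropic n=1.15: T₂ = T₁(V₁/V₂)^(n−1) = 634×(3.47)^0.15 = 764 K; P₂ = P₁(V₁/V₂)^n = 686 kPa.
W = (P₁V₁−P₂V₂)/(n−1) = (164×32.0−686×9.22)/0.15 = -7180 J.
ΔU = nCvΔT = 0.996×20.8×(764−634) = 2690 J.
Q = ΔU + W = -4490 J.
State after step 1: P = 686 kPa, V = 9.22 L, T = 764 K.
Step 2 — Isothermal: T stays 764 K; PV = const ⇒ V₂ = 57.0 L, P₂ = 111 kPa.
ΔU = 0 (ideal gas, T constant).
W = nRT ln(V₂/V₁) = 0.996×8.314×764×ln(6.18) = 11500 J.
Q = ΔU + W = 11500 J.
Net over both steps: W = 4340 J, Q = 7030 J, ΔU = 2690 J.

4340 J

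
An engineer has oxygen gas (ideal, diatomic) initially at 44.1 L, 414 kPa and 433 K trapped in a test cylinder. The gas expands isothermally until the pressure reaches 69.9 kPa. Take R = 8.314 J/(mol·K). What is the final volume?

261 L

Isothermal: T stays 433 K; PV = const ⇒ V₂ = 261 L, P₂ = 69.9 kPa.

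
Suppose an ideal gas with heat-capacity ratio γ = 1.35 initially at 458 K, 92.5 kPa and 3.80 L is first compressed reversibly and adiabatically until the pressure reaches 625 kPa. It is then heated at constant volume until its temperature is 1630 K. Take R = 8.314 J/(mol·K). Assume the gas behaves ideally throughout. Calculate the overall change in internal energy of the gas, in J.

2570 J

n = P₁V₁/(RT₁) = 92.5×3.80/(8.314×458) = 0.0923 mol.
Step 1 — Adiabatic: T₂/T₁ = (P₂/P₁)^((γ−1)/γ) ⇒ T₂ = 458×(6.76)^0.259 = 752 K; V₂ = 0.923 L.
ΔU = nCvΔT = 0.0923×23.8×(752−458) = 644 J.
Q = 0 for an adiabatic process, so W = −ΔU = -644 J.
State after step 1: P = 625 kPa, V = 0.923 L, T = 752 K.
Step 2 — Isochoric: V stays 0.923 L; P/T = const ⇒ T₂ = 1630 K, P₂ = 1360 kPa.
W = 0 (no volume change).
ΔU = nCvΔT = 0.0923×23.8×(1630−752) = 1930 J.
Q = ΔU = 1930 J.
Net over both steps: W = -644 J, Q = 1930 J, ΔU = 2570 J.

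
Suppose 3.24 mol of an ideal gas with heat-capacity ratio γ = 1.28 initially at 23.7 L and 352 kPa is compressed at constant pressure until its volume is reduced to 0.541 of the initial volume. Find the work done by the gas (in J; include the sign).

-3830 J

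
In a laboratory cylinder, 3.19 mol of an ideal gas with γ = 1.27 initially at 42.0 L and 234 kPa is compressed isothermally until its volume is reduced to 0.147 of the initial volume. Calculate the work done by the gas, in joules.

-18800 J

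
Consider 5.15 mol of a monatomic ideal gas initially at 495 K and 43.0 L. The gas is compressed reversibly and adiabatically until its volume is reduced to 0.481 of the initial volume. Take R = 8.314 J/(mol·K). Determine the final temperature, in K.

P₁ = nRT₁/V₁ = 5.15×8.314×495/43.0 = 493 kPa.
Adiabatic: TV^(γ−1) = const ⇒ T₂ = 495×(2.08)^0.667 = 806 K; PV^γ = const ⇒ P₂ = 1670 kPa.

806 K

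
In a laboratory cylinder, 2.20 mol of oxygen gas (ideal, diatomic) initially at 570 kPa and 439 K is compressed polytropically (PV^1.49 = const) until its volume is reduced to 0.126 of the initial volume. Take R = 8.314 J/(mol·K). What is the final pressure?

V₁ = nRT₁/P₁ = 2.20×8.314×439/570 = 14.1 L.
Polytropic n=1.49: T₂ = T₁(V₁/V₂)^(n−1) = 439×(7.94)^0.49 = 1210 K; P₂ = P₁(V₁/V₂)^n = 12500 kPa.

12500 kPa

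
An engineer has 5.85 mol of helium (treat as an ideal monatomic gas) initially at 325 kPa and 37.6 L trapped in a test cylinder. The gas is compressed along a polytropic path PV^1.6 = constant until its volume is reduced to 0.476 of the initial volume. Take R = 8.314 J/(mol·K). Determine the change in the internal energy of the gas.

T₁ = P₁V₁/(nR) = 325×37.6/(5.85×8.314) = 251 K.
Polytropic n=1.6: T₂ = T₁(V₁/V₂)^(n−1) = 251×(2.10)^0.60 = 392 K; P₂ = P₁(V₁/V₂)^n = 1070 kPa.
For an ideal gas ΔU = nCvΔT with Cv = (3/2)R = 12.5 J/(mol·K).
ΔU = 5.85×12.5×(392−251) = 10300 J.

10300 J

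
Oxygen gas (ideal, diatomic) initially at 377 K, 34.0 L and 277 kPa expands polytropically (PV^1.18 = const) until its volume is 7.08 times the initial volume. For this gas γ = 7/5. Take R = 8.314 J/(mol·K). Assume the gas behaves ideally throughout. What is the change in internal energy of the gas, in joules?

-6990 J

n = P₁V₁/(RT₁) = 277×34.0/(8.314×377) = 3.00 mol.
Polytropic n=1.18: T₂ = T₁(V₁/V₂)^(n−1) = 377×(0.141)^0.18 = 265 K; P₂ = P₁(V₁/V₂)^n = 27.5 kPa.
For an ideal gas ΔU = nCvΔT with Cv = (5/2)R = 20.8 J/(mol·K).
ΔU = 3.00×20.8×(265−377) = -6990 J.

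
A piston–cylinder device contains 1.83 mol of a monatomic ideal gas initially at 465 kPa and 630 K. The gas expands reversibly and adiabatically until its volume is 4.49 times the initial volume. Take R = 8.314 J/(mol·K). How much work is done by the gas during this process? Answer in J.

V₁ = nRT₁/P₁ = 1.83×8.314×630/465 = 20.6 L.
Adiabatic: TV^(γ−1) = const ⇒ T₂ = 630×(0.223)^0.667 = 231 K; PV^γ = const ⇒ P₂ = 38.1 kPa.
ΔU = nCvΔT = 1.83×12.5×(231−630) = -9100 J.
Q = 0 for an adiabatic process, so W = −ΔU = 9100 J.

9100 J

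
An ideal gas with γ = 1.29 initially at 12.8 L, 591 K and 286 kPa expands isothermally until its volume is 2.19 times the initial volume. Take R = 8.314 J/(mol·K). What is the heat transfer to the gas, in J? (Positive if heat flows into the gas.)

2870 J

n = P₁V₁/(RT₁) = 286×12.8/(8.314×591) = 0.745 mol.
Isothermal: T stays 591 K; PV = const ⇒ V₂ = 28.0 L, P₂ = 131 kPa.
ΔU = 0 (ideal gas, T constant).
W = nRT ln(V₂/V₁) = 0.745×8.314×591×ln(2.19) = 2870 J.
Q = ΔU + W = 2870 J.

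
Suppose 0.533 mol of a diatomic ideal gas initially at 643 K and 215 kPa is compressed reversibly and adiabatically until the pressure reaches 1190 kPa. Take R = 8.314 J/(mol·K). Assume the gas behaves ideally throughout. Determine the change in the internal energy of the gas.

4490 J

V₁ = nRT₁/P₁ = 0.533×8.314×643/215 = 13.3 L.
Adiabatic: T₂/T₁ = (P₂/P₁)^((γ−1)/γ) ⇒ T₂ = 643×(5.53)^0.286 = 1050 K; V₂ = 3.90 L.
For an ideal gas ΔU = nCvΔT with Cv = (5/2)R = 20.8 J/(mol·K).
ΔU = 0.533×20.8×(1050−643) = 4490 J.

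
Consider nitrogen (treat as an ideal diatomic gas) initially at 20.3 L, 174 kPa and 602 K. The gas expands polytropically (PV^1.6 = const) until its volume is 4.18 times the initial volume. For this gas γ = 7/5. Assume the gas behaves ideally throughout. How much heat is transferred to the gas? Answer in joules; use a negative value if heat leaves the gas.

-1700 J

n = P₁V₁/(RT₁) = 174×20.3/(8.314×602) = 0.706 mol.
Polytropic n=1.6: T₂ = T₁(V₁/V₂)^(n−1) = 602×(0.239)^0.60 = 255 K; P₂ = P₁(V₁/V₂)^n = 17.6 kPa.
W = (P₁V₁−P₂V₂)/(n−1) = (174×20.3−17.6×84.9)/0.60 = 3390 J.
ΔU = nCvΔT = 0.706×20.8×(255−602) = -5090 J.
Q = ΔU + W = -1700 J.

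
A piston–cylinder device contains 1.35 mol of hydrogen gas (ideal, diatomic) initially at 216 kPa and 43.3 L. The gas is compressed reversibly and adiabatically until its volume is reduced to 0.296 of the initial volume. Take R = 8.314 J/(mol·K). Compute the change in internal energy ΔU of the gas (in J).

T₁ = P₁V₁/(nR) = 216×43.3/(1.35×8.314) = 833 K.
Adiabatic: TV^(γ−1) = const ⇒ T₂ = 833×(3.38)^0.400 = 1360 K; PV^γ = const ⇒ P₂ = 1190 kPa.
For an ideal gas ΔU = nCvΔT with Cv = (5/2)R = 20.8 J/(mol·K).
ΔU = 1.35×20.8×(1360−833) = 14700 J.

14700 J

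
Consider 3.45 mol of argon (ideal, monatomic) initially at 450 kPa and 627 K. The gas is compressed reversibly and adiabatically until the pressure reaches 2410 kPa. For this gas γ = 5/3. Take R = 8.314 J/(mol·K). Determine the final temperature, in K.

V₁ = nRT₁/P₁ = 3.45×8.314×627/450 = 40.0 L.
Adiabatic: T₂/T₁ = (P₂/P₁)^((γ−1)/γ) ⇒ T₂ = 627×(5.36)^0.400 = 1230 K; V₂ = 14.6 L.

1230 K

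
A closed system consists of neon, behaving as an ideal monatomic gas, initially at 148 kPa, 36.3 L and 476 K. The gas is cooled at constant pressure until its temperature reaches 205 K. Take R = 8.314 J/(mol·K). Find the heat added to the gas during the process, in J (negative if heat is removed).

-7650 J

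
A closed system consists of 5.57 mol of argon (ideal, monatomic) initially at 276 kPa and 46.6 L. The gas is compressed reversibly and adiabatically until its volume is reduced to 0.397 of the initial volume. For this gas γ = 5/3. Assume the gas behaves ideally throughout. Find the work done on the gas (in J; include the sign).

16400 J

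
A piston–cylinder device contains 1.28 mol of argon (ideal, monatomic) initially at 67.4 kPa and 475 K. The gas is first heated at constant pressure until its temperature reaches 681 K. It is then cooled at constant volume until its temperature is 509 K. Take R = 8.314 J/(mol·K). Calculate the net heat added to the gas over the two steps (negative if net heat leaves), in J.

V₁ = nRT₁/P₁ = 1.28×8.314×475/67.4 = 75.0 L.
Step 1 — Isobaric: P stays 67.4 kPa; V/T = const ⇒ T₂ = 681 K, V₂ = 108 L.
W = PΔV = 67.4×(108−75.0) kPa·L = 2190 J.
ΔU = nCvΔT = 1.28×12.5×(681−475) = 3290 J.
Q = ΔU + W = nCpΔT = 5480 J.
State after step 1: P = 67.4 kPa, V = 108 L, T = 681 K.
Step 2 — Isochoric: V stays 108 L; P/T = const ⇒ T₂ = 509 K, P₂ = 50.4 kPa.
W = 0 (no volume change).
ΔU = nCvΔT = 1.28×12.5×(509−681) = -2750 J.
Q = ΔU = -2750 J.
Net over both steps: W = 2190 J, Q = 2730 J, ΔU = 543 J.

2730 J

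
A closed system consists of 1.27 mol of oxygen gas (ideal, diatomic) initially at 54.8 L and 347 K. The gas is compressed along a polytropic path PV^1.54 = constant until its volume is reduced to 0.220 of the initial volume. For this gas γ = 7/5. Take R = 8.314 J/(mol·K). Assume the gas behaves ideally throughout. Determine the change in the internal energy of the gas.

11600 J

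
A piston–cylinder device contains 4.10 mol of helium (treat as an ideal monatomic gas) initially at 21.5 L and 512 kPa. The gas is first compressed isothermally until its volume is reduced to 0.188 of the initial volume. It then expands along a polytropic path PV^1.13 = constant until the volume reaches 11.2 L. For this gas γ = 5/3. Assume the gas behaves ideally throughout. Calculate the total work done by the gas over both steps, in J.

-7890 J

T₁ = P₁V₁/(nR) = 512×21.5/(4.10×8.314) = 323 K.
Step 1 — Isothermal: T stays 323 K; PV = const ⇒ V₂ = 4.04 L, P₂ = 2720 kPa.
ΔU = 0 (ideal gas, T constant).
W = nRT ln(V₂/V₁) = 4.10×8.314×323×ln(0.188) = -18400 J.
Q = ΔU + W = -18400 J.
State after step 1: P = 2720 kPa, V = 4.04 L, T = 323 K.
Step 2 — Polytropic n=1.13: T₂ = T₁(V₁/V₂)^(n−1) = 323×(0.361)^0.13 = 283 K; P₂ = P₁(V₁/V₂)^n = 861 kPa.
W = (P₁V₁−P₂V₂)/(n−1) = (2720×4.04−861×11.2)/0.13 = 10500 J.
ΔU = nCvΔT = 4.10×12.5×(283−323) = -2050 J.
Q = ΔU + W = 8460 J.
Net over both steps: W = -7890 J, Q = -9940 J, ΔU = -2050 J.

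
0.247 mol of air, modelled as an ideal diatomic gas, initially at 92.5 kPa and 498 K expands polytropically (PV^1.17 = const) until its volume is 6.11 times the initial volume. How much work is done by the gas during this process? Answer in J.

1590 J

V₁ = nRT₁/P₁ = 0.247×8.314×498/92.5 = 11.1 L.
Polytropic n=1.17: T₂ = T₁(V₁/V₂)^(n−1) = 498×(0.164)^0.17 = 366 K; P₂ = P₁(V₁/V₂)^n = 11.1 kPa.
W = (P₁V₁−P₂V₂)/(n−1) = (92.5×11.1−11.1×67.6)/0.17 = 1590 J.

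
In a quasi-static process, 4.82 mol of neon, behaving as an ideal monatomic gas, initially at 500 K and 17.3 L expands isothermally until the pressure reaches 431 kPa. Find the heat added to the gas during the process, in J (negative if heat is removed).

19800 J

P₁ = nRT₁/V₁ = 4.82×8.314×500/17.3 = 1160 kPa.
Isothermal: T stays 500 K; PV = const ⇒ V₂ = 46.5 L, P₂ = 431 kPa.
ΔU = 0 (ideal gas, T constant).
W = nRT ln(V₂/V₁) = 4.82×8.314×500×ln(2.69) = 19800 J.
Q = ΔU + W = 19800 J.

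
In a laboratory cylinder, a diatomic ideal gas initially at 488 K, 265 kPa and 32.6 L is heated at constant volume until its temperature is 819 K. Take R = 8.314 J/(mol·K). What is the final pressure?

445 kPa

Isochoric: V stays 32.6 L; P/T = const ⇒ T₂ = 819 K, P₂ = 445 kPa.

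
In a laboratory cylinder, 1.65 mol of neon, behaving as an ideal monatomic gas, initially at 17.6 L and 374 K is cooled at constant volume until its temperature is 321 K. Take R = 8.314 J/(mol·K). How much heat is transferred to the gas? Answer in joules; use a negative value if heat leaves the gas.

-1090 J

P₁ = nRT₁/V₁ = 1.65×8.314×374/17.6 = 292 kPa.
Isochoric: V stays 17.6 L; P/T = const ⇒ T₂ = 321 K, P₂ = 250 kPa.
W = 0 (no volume change).
ΔU = nCvΔT = 1.65×12.5×(321−374) = -1090 J.
Q = ΔU = -1090 J.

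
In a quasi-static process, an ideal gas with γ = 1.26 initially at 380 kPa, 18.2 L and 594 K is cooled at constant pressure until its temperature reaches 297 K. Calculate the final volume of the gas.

Isobaric: P stays 380 kPa; V/T = const ⇒ T₂ = 297 K, V₂ = 9.10 L.

9.10 L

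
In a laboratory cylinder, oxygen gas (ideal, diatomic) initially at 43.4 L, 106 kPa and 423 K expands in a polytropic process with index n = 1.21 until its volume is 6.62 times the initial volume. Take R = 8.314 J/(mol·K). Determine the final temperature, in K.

Polytropic n=1.21: T₂ = T₁(V₁/V₂)^(n−1) = 423×(0.151)^0.21 = 284 K; P₂ = P₁(V₁/V₂)^n = 10.8 kPa.

284 K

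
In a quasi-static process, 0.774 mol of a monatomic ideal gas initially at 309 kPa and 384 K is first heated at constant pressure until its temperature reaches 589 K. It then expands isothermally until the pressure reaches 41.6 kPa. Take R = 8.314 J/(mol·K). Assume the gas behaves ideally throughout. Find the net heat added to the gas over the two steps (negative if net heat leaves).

V₁ = nRT₁/P₁ = 0.774×8.314×384/309 = 8.00 L.
Step 1 — Isobaric: P stays 309 kPa; V/T = const ⇒ T₂ = 589 K, V₂ = 12.3 L.
W = PΔV = 309×(12.3−8.00) kPa·L = 1320 J.
ΔU = nCvΔT = 0.774×12.5×(589−384) = 1980 J.
Q = ΔU + W = nCpΔT = 3300 J.
State after step 1: P = 309 kPa, V = 12.3 L, T = 589 K.
Step 2 — Isothermal: T stays 589 K; PV = const ⇒ V₂ = 91.1 L, P₂ = 41.6 kPa.
ΔU = 0 (ideal gas, T constant).
W = nRT ln(V₂/V₁) = 0.774×8.314×589×ln(7.43) = 7600 J.
Q = ΔU + W = 7600 J.
Net over both steps: W = 8920 J, Q = 10900 J, ΔU = 1980 J.

10900 J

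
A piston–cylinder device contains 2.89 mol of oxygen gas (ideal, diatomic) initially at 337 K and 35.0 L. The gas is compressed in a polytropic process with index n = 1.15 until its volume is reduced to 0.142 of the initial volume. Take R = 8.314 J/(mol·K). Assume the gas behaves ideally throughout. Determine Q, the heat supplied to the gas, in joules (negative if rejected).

P₁ = nRT₁/V₁ = 2.89×8.314×337/35.0 = 231 kPa.
Polytropic n=1.15: T₂ = T₁(V₁/V₂)^(n−1) = 337×(7.04)^0.15 = 452 K; P₂ = P₁(V₁/V₂)^n = 2180 kPa.
W = (P₁V₁−P₂V₂)/(n−1) = (231×35.0−2180×4.97)/0.15 = -18400 J.
ΔU = nCvΔT = 2.89×20.8×(452−337) = 6890 J.
Q = ΔU + W = -11500 J.

-11500 J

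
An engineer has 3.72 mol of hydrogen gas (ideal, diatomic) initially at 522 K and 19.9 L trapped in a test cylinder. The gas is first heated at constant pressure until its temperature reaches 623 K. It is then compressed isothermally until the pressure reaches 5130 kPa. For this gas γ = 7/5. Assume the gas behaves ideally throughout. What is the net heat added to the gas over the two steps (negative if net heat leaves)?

-24600 J

P₁ = nRT₁/V₁ = 3.72×8.314×522/19.9 = 811 kPa.
Step 1 — Isobaric: P stays 811 kPa; V/T = const ⇒ T₂ = 623 K, V₂ = 23.8 L.
W = PΔV = 811×(23.8−19.9) kPa·L = 3120 J.
ΔU = nCvΔT = 3.72×20.8×(623−522) = 7810 J.
Q = ΔU + W = nCpΔT = 10900 J.
State after step 1: P = 811 kPa, V = 23.8 L, T = 623 K.
Step 2 — Isothermal: T stays 623 K; PV = const ⇒ V₂ = 3.76 L, P₂ = 5130 kPa.
ΔU = 0 (ideal gas, T constant).
W = nRT ln(V₂/V₁) = 3.72×8.314×623×ln(0.158) = -35500 J.
Q = ΔU + W = -35500 J.
Net over both steps: W = -32400 J, Q = -24600 J, ΔU = 7810 J.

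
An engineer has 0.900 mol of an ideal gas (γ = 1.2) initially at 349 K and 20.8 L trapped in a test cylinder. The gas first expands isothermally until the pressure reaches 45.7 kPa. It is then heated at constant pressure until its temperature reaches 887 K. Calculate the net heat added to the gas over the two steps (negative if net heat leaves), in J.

P₁ = nRT₁/V₁ = 0.900×8.314×349/20.8 = 126 kPa.
Step 1 — Isothermal: T stays 349 K; PV = const ⇒ V₂ = 57.1 L, P₂ = 45.7 kPa.
ΔU = 0 (ideal gas, T constant).
W = nRT ln(V₂/V₁) = 0.900×8.314×349×ln(2.75) = 2640 J.
Q = ΔU + W = 2640 J.
State after step 1: P = 45.7 kPa, V = 57.1 L, T = 349 K.
Step 2 — Isobaric: P stays 45.7 kPa; V/T = const ⇒ T₂ = 887 K, V₂ = 145 L.
W = PΔV = 45.7×(145−57.1) kPa·L = 4030 J.
ΔU = nCvΔT = 0.900×41.6×(887−349) = 20100 J.
Q = ΔU + W = nCpΔT = 24200 J.
Net over both steps: W = 6660 J, Q = 26800 J, ΔU = 20100 J.

26800 J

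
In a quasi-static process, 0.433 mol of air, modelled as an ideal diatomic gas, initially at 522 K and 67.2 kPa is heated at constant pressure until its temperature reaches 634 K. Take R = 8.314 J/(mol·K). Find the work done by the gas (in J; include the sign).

V₁ = nRT₁/P₁ = 0.433×8.314×522/67.2 = 28.0 L.
Isobaric: P stays 67.2 kPa; V/T = const ⇒ T₂ = 634 K, V₂ = 34.0 L.
W = PΔV = 67.2×(34.0−28.0) kPa·L = 403 J.

403 J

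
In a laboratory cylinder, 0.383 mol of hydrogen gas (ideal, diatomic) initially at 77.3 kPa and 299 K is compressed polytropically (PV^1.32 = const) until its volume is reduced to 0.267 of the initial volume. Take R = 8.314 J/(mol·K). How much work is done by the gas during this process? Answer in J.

V₁ = nRT₁/P₁ = 0.383×8.314×299/77.3 = 12.3 L.
Polytropic n=1.32: T₂ = T₁(V₁/V₂)^(n−1) = 299×(3.75)^0.32 = 456 K; P₂ = P₁(V₁/V₂)^n = 442 kPa.
W = (P₁V₁−P₂V₂)/(n−1) = (77.3×12.3−442×3.29)/0.32 = -1560 J.

-1560 J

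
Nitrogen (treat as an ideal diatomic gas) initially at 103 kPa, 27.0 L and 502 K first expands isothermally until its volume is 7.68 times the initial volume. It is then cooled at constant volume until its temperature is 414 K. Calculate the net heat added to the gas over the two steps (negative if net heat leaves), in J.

4450 J

n = P₁V₁/(RT₁) = 103×27.0/(8.314×502) = 0.666 mol.
Step 1 — Isothermal: T stays 502 K; PV = const ⇒ V₂ = 207 L, P₂ = 13.4 kPa.
ΔU = 0 (ideal gas, T constant).
W = nRT ln(V₂/V₁) = 0.666×8.314×502×ln(7.68) = 5670 J.
Q = ΔU + W = 5670 J.
State after step 1: P = 13.4 kPa, V = 207 L, T = 502 K.
Step 2 — Isochoric: V stays 207 L; P/T = const ⇒ T₂ = 414 K, P₂ = 11.1 kPa.
W = 0 (no volume change).
ΔU = nCvΔT = 0.666×20.8×(414−502) = -1220 J.
Q = ΔU = -1220 J.
Net over both steps: W = 5670 J, Q = 4450 J, ΔU = -1220 J.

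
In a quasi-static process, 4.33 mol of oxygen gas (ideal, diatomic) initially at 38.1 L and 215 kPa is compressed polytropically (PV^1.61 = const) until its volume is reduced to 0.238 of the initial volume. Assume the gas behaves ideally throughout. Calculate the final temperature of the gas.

546 K

T₁ = P₁V₁/(nR) = 215×38.1/(4.33×8.314) = 228 K.
Polytropic n=1.61: T₂ = T₁(V₁/V₂)^(n−1) = 228×(4.20)^0.61 = 546 K; P₂ = P₁(V₁/V₂)^n = 2170 kPa.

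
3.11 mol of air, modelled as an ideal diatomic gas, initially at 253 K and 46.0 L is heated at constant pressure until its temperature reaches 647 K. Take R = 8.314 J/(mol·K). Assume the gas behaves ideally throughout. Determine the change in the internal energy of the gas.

P₁ = nRT₁/V₁ = 3.11×8.314×253/46.0 = 142 kPa.
Isobaric: P stays 142 kPa; V/T = const ⇒ T₂ = 647 K, V₂ = 118 L.
For an ideal gas ΔU = nCvΔT with Cv = (5/2)R = 20.8 J/(mol·K).
ΔU = 3.11×20.8×(647−253) = 25500 J.

25500 J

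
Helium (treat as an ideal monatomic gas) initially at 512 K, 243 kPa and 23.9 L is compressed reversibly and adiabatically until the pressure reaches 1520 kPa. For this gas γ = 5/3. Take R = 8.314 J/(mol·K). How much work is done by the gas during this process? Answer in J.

-9430 J

n = P₁V₁/(RT₁) = 243×23.9/(8.314×512) = 1.36 mol.
Adiabatic: T₂/T₁ = (P₂/P₁)^((γ−1)/γ) ⇒ T₂ = 512×(6.26)^0.400 = 1070 K; V₂ = 7.96 L.
ΔU = nCvΔT = 1.36×12.5×(1070−512) = 9430 J.
Q = 0 for an adiabatic process, so W = −ΔU = -9430 J.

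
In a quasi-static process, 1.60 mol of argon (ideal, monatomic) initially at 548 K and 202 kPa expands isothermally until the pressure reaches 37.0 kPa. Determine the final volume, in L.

V₁ = nRT₁/P₁ = 1.60×8.314×548/202 = 36.1 L.
Isothermal: T stays 548 K; PV = const ⇒ V₂ = 197 L, P₂ = 37.0 kPa.

197 L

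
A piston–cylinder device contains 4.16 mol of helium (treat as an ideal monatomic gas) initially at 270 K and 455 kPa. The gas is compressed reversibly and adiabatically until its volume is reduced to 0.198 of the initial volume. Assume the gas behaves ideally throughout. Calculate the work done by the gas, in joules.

-27200 J

V₁ = nRT₁/P₁ = 4.16×8.314×270/455 = 20.5 L.
Adiabatic: TV^(γ−1) = const ⇒ T₂ = 270×(5.05)^0.667 = 795 K; PV^γ = const ⇒ P₂ = 6760 kPa.
ΔU = nCvΔT = 4.16×12.5×(795−270) = 27200 J.
Q = 0 for an adiabatic process, so W = −ΔU = -27200 J.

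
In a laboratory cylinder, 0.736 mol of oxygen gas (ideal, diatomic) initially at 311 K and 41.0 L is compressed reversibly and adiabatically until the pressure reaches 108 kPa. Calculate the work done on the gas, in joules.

1300 J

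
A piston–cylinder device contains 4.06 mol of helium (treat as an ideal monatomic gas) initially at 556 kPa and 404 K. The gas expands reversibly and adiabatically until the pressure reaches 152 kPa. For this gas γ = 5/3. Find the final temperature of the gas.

V₁ = nRT₁/P₁ = 4.06×8.314×404/556 = 24.5 L.
Adiabatic: T₂/T₁ = (P₂/P₁)^((γ−1)/γ) ⇒ T₂ = 404×(0.273)^0.400 = 240 K; V₂ = 53.4 L.

240 K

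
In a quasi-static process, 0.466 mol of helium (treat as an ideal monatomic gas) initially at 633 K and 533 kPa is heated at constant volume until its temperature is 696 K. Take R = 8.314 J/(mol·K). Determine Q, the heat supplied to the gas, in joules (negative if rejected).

V₁ = nRT₁/P₁ = 0.466×8.314×633/533 = 4.60 L.
Isochoric: V stays 4.60 L; P/T = const ⇒ T₂ = 696 K, P₂ = 586 kPa.
W = 0 (no volume change).
ΔU = nCvΔT = 0.466×12.5×(696−633) = 366 J.
Q = ΔU = 366 J.

366 J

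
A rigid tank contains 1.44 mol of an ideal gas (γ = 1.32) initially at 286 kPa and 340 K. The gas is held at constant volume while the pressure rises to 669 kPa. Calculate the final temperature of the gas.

V₁ = nRT₁/P₁ = 1.44×8.314×340/286 = 14.2 L.
Isochoric: V stays 14.2 L; P/T = const ⇒ T₂ = 795 K, P₂ = 669 kPa.

795 K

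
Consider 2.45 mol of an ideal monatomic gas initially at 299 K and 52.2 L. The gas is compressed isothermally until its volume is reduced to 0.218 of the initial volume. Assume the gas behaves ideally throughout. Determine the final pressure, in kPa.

535 kPa

P₁ = nRT₁/V₁ = 2.45×8.314×299/52.2 = 117 kPa.
Isothermal: T stays 299 K; PV = const ⇒ V₂ = 11.4 L, P₂ = 535 kPa.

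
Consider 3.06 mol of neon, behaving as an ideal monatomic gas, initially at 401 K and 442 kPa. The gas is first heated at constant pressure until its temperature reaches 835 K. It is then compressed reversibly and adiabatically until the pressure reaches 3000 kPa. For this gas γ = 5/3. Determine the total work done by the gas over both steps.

V₁ = nRT₁/P₁ = 3.06×8.314×401/442 = 23.1 L.
Step 1 — Isobaric: P stays 442 kPa; V/T = const ⇒ T₂ = 835 K, V₂ = 48.1 L.
W = PΔV = 442×(48.1−23.1) kPa·L = 11000 J.
ΔU = nCvΔT = 3.06×12.5×(835−401) = 16600 J.
Q = ΔU + W = nCpΔT = 27600 J.
State after step 1: P = 442 kPa, V = 48.1 L, T = 835 K.
Step 2 — Adiabatic: T₂/T₁ = (P₂/P₁)^((γ−1)/γ) ⇒ T₂ = 835×(6.79)^0.400 = 1800 K; V₂ = 15.2 L.
ΔU = nCvΔT = 3.06×12.5×(1800−835) = 36700 J.
Q = 0 for an adiabatic process, so W = −ΔU = -36700 J.
Net over both steps: W = -25600 J, Q = 27600 J, ΔU = 53200 J.

-25600 J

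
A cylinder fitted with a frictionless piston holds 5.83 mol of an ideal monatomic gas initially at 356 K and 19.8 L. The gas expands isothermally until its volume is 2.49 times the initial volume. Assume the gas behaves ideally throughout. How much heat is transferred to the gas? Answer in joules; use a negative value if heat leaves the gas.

P₁ = nRT₁/V₁ = 5.83×8.314×356/19.8 = 871 kPa.
Isothermal: T stays 356 K; PV = const ⇒ V₂ = 49.3 L, P₂ = 350 kPa.
ΔU = 0 (ideal gas, T constant).
W = nRT ln(V₂/V₁) = 5.83×8.314×356×ln(2.49) = 15700 J.
Q = ΔU + W = 15700 J.

15700 J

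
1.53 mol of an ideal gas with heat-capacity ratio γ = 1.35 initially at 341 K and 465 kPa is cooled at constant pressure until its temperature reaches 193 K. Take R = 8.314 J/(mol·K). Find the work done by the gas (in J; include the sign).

-1880 J

V₁ = nRT₁/P₁ = 1.53×8.314×341/465 = 9.33 L.
Isobaric: P stays 465 kPa; V/T = const ⇒ T₂ = 193 K, V₂ = 5.28 L.
W = PΔV = 465×(5.28−9.33) kPa·L = -1880 J.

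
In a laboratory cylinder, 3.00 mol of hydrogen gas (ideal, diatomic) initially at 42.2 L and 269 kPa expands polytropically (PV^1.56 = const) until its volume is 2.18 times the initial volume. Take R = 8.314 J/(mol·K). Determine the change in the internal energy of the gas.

T₁ = P₁V₁/(nR) = 269×42.2/(3.00×8.314) = 455 K.
Polytropic n=1.56: T₂ = T₁(V₁/V₂)^(n−1) = 455×(0.459)^0.56 = 294 K; P₂ = P₁(V₁/V₂)^n = 79.8 kPa.
For an ideal gas ΔU = nCvΔT with Cv = (5/2)R = 20.8 J/(mol·K).
ΔU = 3.00×20.8×(294−455) = -10000 J.

-10000 J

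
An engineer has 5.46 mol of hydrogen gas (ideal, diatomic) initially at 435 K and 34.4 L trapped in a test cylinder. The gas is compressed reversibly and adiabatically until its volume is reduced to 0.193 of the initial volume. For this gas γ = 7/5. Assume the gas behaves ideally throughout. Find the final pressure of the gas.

P₁ = nRT₁/V₁ = 5.46×8.314×435/34.4 = 574 kPa.
Adiabatic: TV^(γ−1) = const ⇒ T₂ = 435×(5.18)^0.400 = 840 K; PV^γ = const ⇒ P₂ = 5740 kPa.

5740 kPa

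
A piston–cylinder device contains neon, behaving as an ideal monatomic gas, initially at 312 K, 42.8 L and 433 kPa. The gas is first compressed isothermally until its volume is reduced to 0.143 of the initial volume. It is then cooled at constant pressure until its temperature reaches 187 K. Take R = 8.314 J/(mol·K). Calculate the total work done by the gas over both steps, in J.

n = P₁V₁/(RT₁) = 433×42.8/(8.314×312) = 7.14 mol.
Step 1 — Isothermal: T stays 312 K; PV = const ⇒ V₂ = 6.12 L, P₂ = 3030 kPa.
ΔU = 0 (ideal gas, T constant).
W = nRT ln(V₂/V₁) = 7.14×8.314×312×ln(0.143) = -36000 J.
Q = ΔU + W = -36000 J.
State after step 1: P = 3030 kPa, V = 6.12 L, T = 312 K.
Step 2 — Isobaric: P stays 3030 kPa; V/T = const ⇒ T₂ = 187 K, V₂ = 3.67 L.
W = PΔV = 3030×(3.67−6.12) kPa·L = -7420 J.
ΔU = nCvΔT = 7.14×12.5×(187−312) = -11100 J.
Q = ΔU + W = nCpΔT = -18600 J.
Net over both steps: W = -43500 J, Q = -54600 J, ΔU = -11100 J.

-43500 J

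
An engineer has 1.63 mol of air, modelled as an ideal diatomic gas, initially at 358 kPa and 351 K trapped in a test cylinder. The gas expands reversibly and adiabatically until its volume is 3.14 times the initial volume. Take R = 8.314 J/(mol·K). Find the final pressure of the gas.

72.1 kPa

V₁ = nRT₁/P₁ = 1.63×8.314×351/358 = 13.3 L.
Adiabatic: TV^(γ−1) = const ⇒ T₂ = 351×(0.318)^0.400 = 222 K; PV^γ = const ⇒ P₂ = 72.1 kPa.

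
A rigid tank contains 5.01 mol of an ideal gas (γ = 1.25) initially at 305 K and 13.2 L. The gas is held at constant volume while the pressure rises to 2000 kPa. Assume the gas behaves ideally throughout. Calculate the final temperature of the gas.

634 K

P₁ = nRT₁/V₁ = 5.01×8.314×305/13.2 = 962 kPa.
Isochoric: V stays 13.2 L; P/T = const ⇒ T₂ = 634 K, P₂ = 2000 kPa.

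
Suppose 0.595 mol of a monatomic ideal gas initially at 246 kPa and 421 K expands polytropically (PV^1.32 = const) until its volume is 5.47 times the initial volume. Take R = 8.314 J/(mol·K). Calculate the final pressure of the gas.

V₁ = nRT₁/P₁ = 0.595×8.314×421/246 = 8.47 L.
Polytropic n=1.32: T₂ = T₁(V₁/V₂)^(n−1) = 421×(0.183)^0.32 = 244 K; P₂ = P₁(V₁/V₂)^n = 26.1 kPa.

26.1 kPa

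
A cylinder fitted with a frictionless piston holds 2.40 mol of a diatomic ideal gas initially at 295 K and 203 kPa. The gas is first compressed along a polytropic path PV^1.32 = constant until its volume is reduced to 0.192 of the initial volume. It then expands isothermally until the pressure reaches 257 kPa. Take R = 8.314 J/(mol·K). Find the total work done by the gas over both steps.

6590 J

V₁ = nRT₁/P₁ = 2.40×8.314×295/203 = 29.0 L.
Step 1 — Polytropic n=1.32: T₂ = T₁(V₁/V₂)^(n−1) = 295×(5.21)^0.32 = 500 K; P₂ = P₁(V₁/V₂)^n = 1790 kPa.
W = (P₁V₁−P₂V₂)/(n−1) = (203×29.0−1790×5.57)/0.32 = -12800 J.
ΔU = nCvΔT = 2.40×20.8×(500−295) = 10200 J.
Q = ΔU + W = -2560 J.
State after step 1: P = 1790 kPa, V = 5.57 L, T = 500 K.
Step 2 — Isothermal: T stays 500 K; PV = const ⇒ V₂ = 38.8 L, P₂ = 257 kPa.
ΔU = 0 (ideal gas, T constant).
W = nRT ln(V₂/V₁) = 2.40×8.314×500×ln(6.98) = 19400 J.
Q = ΔU + W = 19400 J.
Net over both steps: W = 6590 J, Q = 16800 J, ΔU = 10200 J.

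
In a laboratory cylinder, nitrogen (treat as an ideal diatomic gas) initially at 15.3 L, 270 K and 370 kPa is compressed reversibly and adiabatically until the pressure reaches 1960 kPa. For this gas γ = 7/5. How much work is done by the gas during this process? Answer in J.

-8640 J

n = P₁V₁/(RT₁) = 370×15.3/(8.314×270) = 2.52 mol.
Adiabatic: T₂/T₁ = (P₂/P₁)^((γ−1)/γ) ⇒ T₂ = 270×(5.30)^0.286 = 435 K; V₂ = 4.65 L.
ΔU = nCvΔT = 2.52×20.8×(435−270) = 8640 J.
Q = 0 for an adiabatic process, so W = −ΔU = -8640 J.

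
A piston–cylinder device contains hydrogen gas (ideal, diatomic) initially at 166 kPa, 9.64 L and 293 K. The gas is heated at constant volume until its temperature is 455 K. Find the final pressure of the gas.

Isochoric: V stays 9.64 L; P/T = const ⇒ T₂ = 455 K, P₂ = 258 kPa.

258 kPa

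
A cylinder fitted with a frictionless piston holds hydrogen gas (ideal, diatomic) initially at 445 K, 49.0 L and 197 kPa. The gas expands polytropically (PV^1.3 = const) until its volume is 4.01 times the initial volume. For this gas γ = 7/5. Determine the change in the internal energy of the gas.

n = P₁V₁/(RT₁) = 197×49.0/(8.314×445) = 2.61 mol.
Polytropic n=1.3: T₂ = T₁(V₁/V₂)^(n−1) = 445×(0.249)^0.30 = 293 K; P₂ = P₁(V₁/V₂)^n = 32.4 kPa.
For an ideal gas ΔU = nCvΔT with Cv = (5/2)R = 20.8 J/(mol·K).
ΔU = 2.61×20.8×(293−445) = -8220 J.

-8220 J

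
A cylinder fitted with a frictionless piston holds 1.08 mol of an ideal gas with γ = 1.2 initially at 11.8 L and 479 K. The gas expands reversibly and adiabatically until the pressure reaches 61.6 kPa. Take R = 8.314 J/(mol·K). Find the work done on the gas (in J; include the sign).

-5510 J

P₁ = nRT₁/V₁ = 1.08×8.314×479/11.8 = 364 kPa.
Adiabatic: T₂/T₁ = (P₂/P₁)^((γ−1)/γ) ⇒ T₂ = 479×(0.169)^0.167 = 356 K; V₂ = 51.9 L.
ΔU = nCvΔT = 1.08×41.6×(356−479) = -5510 J.
Q = 0 for an adiabatic process, so W = −ΔU = 5510 J.
Work done on the gas = −W_by = -5510 J.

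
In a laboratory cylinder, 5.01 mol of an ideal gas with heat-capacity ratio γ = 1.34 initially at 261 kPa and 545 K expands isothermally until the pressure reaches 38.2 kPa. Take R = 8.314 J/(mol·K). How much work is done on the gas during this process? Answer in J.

V₁ = nRT₁/P₁ = 5.01×8.314×545/261 = 87.0 L.
Isothermal: T stays 545 K; PV = const ⇒ V₂ = 594 L, P₂ = 38.2 kPa.
W = nRT ln(V₂/V₁) = 5.01×8.314×545×ln(6.83) = 43600 J.
Work done on the gas = −W_by = -43600 J.

-43600 J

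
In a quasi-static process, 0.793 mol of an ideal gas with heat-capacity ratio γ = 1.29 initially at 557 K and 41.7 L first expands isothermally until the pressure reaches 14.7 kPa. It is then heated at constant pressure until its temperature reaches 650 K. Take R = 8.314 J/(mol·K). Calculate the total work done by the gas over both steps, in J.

7190 J

P₁ = nRT₁/V₁ = 0.793×8.314×557/41.7 = 88.1 kPa.
Step 1 — Isothermal: T stays 557 K; PV = const ⇒ V₂ = 250 L, P₂ = 14.7 kPa.
ΔU = 0 (ideal gas, T constant).
W = nRT ln(V₂/V₁) = 0.793×8.314×557×ln(5.99) = 6570 J.
Q = ΔU + W = 6570 J.
State after step 1: P = 14.7 kPa, V = 250 L, T = 557 K.
Step 2 — Isobaric: P stays 14.7 kPa; V/T = const ⇒ T₂ = 650 K, V₂ = 292 L.
W = PΔV = 14.7×(292−250) kPa·L = 613 J.
ΔU = nCvΔT = 0.793×28.7×(650−557) = 2110 J.
Q = ΔU + W = nCpΔT = 2730 J.
Net over both steps: W = 7190 J, Q = 9300 J, ΔU = 2110 J.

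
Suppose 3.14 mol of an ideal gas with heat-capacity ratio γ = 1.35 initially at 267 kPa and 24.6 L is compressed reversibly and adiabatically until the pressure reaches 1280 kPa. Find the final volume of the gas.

7.70 L

T₁ = P₁V₁/(nR) = 267×24.6/(3.14×8.314) = 252 K.
Adiabatic: T₂/T₁ = (P₂/P₁)^((γ−1)/γ) ⇒ T₂ = 252×(4.79)^0.259 = 378 K; V₂ = 7.70 L.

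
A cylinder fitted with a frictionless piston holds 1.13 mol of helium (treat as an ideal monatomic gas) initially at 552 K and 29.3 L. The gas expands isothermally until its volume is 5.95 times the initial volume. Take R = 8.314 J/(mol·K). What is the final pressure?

P₁ = nRT₁/V₁ = 1.13×8.314×552/29.3 = 177 kPa.
Isothermal: T stays 552 K; PV = const ⇒ V₂ = 174 L, P₂ = 29.7 kPa.

29.7 kPa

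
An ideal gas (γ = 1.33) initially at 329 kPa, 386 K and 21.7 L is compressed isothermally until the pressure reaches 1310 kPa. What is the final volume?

Isothermal: T stays 386 K; PV = const ⇒ V₂ = 5.45 L, P₂ = 1310 kPa.

5.45 L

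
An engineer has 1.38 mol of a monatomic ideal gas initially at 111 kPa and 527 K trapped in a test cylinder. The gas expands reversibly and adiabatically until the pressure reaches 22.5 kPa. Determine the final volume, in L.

142 L

V₁ = nRT₁/P₁ = 1.38×8.314×527/111 = 54.5 L.
Adiabatic: T₂/T₁ = (P₂/P₁)^((γ−1)/γ) ⇒ T₂ = 527×(0.203)^0.400 = 278 K; V₂ = 142 L.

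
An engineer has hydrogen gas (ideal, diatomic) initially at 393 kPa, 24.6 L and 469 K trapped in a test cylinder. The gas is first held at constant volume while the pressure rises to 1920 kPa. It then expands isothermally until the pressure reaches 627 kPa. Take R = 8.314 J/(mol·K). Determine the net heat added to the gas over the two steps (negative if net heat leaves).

n = P₁V₁/(RT₁) = 393×24.6/(8.314×469) = 2.48 mol.
Step 1 — Isochoric: V stays 24.6 L; P/T = const ⇒ T₂ = 2290 K, P₂ = 1920 kPa.
W = 0 (no volume change).
ΔU = nCvΔT = 2.48×20.8×(2290−469) = 93900 J.
Q = ΔU = 93900 J.
State after step 1: P = 1920 kPa, V = 24.6 L, T = 2290 K.
Step 2 — Isothermal: T stays 2290 K; PV = const ⇒ V₂ = 75.3 L, P₂ = 627 kPa.
ΔU = 0 (ideal gas, T constant).
W = nRT ln(V₂/V₁) = 2.48×8.314×2290×ln(3.06) = 52900 J.
Q = ΔU + W = 52900 J.
Net over both steps: W = 52900 J, Q = 147000 J, ΔU = 93900 J.

147000 J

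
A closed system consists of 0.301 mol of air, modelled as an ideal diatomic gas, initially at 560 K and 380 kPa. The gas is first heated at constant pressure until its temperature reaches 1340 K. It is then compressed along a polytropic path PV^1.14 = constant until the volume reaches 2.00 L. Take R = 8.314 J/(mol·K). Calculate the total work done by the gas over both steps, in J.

-3580 J

V₁ = nRT₁/P₁ = 0.301×8.314×560/380 = 3.69 L.
Step 1 — Isobaric: P stays 380 kPa; V/T = const ⇒ T₂ = 1340 K, V₂ = 8.82 L.
W = PΔV = 380×(8.82−3.69) kPa·L = 1950 J.
ΔU = nCvΔT = 0.301×20.8×(1340−560) = 4880 J.
Q = ΔU + W = nCpΔT = 6830 J.
State after step 1: P = 380 kPa, V = 8.82 L, T = 1340 K.
Step 2 — Polytropic n=1.14: T₂ = T₁(V₁/V₂)^(n−1) = 1340×(4.41)^0.14 = 1650 K; P₂ = P₁(V₁/V₂)^n = 2060 kPa.
W = (P₁V₁−P₂V₂)/(n−1) = (380×8.82−2060×2.00)/0.14 = -5530 J.
ΔU = nCvΔT = 0.301×20.8×(1650−1340) = 1940 J.
Q = ΔU + W = -3600 J.
Net over both steps: W = -3580 J, Q = 3240 J, ΔU = 6820 J.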